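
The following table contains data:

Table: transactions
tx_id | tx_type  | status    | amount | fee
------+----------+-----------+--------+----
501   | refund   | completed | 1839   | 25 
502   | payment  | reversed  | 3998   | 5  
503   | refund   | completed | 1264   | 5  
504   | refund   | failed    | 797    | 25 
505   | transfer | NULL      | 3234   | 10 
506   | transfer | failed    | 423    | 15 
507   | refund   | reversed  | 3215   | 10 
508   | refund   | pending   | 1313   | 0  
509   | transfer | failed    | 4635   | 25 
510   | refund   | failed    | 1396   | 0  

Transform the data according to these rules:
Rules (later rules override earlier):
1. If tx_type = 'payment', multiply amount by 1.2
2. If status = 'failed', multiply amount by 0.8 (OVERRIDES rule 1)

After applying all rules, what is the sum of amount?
21463.4

Step 1: Rule 2 takes priority for records with status = 'failed'
  - 4 records: 7251 × 0.8 = 5800.8
Step 2: Rule 1 applies to remaining records with tx_type = 'payment'
  - 1 records: 3998 × 1.2 = 4797.6
Step 3: Other records unchanged: 10865
Step 4: Final sum = 5800.8 + 4797.6 + 10865 = 21463.4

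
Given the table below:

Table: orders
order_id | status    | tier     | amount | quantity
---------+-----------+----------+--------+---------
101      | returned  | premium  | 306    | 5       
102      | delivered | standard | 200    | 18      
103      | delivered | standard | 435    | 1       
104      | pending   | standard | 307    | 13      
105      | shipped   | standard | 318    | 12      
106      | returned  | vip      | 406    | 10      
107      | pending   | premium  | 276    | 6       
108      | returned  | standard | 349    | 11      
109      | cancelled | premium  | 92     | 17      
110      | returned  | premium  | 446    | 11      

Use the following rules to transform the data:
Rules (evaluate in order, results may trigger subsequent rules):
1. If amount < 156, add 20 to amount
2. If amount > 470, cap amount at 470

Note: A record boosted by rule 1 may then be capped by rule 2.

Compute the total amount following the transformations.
3155

Step 1: Apply rule 1 to records with amount < 156
  - 1 records get bonus of 20
  - Of these, 0 records then exceed 470 and get capped
Step 2: Apply rule 2 to records with amount > 470
  - 0 records (original) are capped
Step 3: Calculate final sum = 3155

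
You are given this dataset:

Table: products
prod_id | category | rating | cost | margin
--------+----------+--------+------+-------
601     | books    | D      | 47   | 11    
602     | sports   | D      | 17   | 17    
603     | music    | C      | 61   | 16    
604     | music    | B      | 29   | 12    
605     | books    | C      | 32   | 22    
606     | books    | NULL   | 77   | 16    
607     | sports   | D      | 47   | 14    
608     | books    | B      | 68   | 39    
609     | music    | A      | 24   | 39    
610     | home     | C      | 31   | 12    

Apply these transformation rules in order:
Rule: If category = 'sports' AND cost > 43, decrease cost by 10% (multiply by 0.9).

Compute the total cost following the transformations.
428.3

Step 1: Find records where category = 'sports' AND cost > 43
Step 2: 1 records match, summing to 47
Step 3: After multiplier: 47 × 0.9 = 42.3
Step 4: Unaffected records sum: 386
Step 5: Final sum = 42.3 + 386 = 428.3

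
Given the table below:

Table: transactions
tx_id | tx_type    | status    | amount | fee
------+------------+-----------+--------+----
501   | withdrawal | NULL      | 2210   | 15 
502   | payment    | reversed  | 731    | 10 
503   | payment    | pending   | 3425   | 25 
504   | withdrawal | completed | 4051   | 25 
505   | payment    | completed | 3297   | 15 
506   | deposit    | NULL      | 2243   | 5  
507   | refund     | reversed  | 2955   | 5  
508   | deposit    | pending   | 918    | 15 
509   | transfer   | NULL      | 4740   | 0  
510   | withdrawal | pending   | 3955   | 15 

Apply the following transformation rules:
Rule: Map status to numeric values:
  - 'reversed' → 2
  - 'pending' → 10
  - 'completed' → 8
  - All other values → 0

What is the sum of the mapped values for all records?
50

Step 1: Apply mapping to each record
Step 2: Count by status:
  'reversed': 2 records × 2 = 4
  'pending': 3 records × 10 = 30
  'completed': 2 records × 8 = 16
Step 3: Sum all mapped values = 50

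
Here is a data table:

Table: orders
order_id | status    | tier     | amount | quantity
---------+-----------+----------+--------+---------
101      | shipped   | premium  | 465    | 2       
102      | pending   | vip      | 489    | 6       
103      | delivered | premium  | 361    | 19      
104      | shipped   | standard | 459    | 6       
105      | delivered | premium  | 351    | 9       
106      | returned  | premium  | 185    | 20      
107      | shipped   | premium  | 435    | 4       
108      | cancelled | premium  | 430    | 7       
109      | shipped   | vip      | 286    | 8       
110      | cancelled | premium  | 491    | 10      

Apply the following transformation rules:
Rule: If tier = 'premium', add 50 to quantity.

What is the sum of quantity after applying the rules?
441

Step 1: Count records where tier = 'premium': 7
Step 2: Total bonus added: 7 × 50 = 350
Step 3: Original sum of quantity: 91
Step 4: Final sum = 91 + 350 = 441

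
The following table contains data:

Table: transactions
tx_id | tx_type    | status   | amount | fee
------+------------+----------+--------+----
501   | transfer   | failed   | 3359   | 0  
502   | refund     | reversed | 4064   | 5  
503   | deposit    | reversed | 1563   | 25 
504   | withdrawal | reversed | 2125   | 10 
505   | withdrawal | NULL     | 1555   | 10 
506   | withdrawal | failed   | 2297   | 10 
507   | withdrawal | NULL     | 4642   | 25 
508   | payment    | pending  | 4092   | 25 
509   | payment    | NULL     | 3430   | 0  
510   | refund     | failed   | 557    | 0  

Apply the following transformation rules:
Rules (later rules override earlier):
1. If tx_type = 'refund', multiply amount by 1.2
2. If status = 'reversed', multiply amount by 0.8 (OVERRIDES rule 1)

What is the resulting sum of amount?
26245.0

Step 1: Rule 2 takes priority for records with status = 'reversed'
  - 3 records: 7752 × 0.8 = 6201.6
Step 2: Rule 1 applies to remaining records with tx_type = 'refund'
  - 1 records: 557 × 1.2 = 668.4
Step 3: Other records unchanged: 19375
Step 4: Final sum = 6201.6 + 668.4 + 19375 = 26245.0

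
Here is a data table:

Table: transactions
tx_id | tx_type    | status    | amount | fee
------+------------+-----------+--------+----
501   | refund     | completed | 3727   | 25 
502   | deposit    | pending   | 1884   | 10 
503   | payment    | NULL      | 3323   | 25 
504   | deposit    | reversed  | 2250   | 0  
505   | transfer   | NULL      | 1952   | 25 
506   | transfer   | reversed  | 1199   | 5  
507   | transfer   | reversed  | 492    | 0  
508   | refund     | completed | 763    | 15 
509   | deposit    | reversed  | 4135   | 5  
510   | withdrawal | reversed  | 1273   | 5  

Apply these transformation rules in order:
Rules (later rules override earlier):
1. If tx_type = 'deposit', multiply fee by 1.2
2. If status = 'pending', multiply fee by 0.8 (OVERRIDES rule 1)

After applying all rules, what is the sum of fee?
114.0

Step 1: Rule 2 takes priority for records with status = 'pending'
  - 1 records: 10 × 0.8 = 8.0
Step 2: Rule 1 applies to remaining records with tx_type = 'deposit'
  - 2 records: 5 × 1.2 = 6.0
Step 3: Other records unchanged: 100
Step 4: Final sum = 8.0 + 6.0 + 100 = 114.0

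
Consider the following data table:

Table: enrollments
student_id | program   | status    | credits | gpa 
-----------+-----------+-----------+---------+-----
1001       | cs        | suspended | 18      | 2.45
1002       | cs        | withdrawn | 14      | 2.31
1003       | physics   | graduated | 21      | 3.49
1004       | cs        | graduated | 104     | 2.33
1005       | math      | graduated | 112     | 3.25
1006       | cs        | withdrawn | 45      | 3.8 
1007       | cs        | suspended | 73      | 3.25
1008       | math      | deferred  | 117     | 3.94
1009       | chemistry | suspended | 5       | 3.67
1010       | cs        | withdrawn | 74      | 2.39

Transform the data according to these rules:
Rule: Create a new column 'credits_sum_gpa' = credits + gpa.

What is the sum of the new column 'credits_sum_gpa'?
613.88

Step 1: For each record, compute credits + gpa
Example calculations:
  18 + 2.45 = 20.45
  14 + 2.31 = 16.31
  21 + 3.49 = 24.49
  ...
Step 2: Sum all derived values
Step 3: Total = 613.88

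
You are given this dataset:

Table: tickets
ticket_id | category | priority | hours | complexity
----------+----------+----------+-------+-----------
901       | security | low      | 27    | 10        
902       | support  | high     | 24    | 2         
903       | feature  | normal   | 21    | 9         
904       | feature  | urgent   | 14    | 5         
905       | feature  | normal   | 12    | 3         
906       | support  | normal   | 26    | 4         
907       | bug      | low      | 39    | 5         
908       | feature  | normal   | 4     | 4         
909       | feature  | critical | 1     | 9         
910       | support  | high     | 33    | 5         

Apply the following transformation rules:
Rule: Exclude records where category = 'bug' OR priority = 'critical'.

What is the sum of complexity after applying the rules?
42

Step 1: Find records where category = 'bug' OR priority = 'critical'
Step 2: 2 records match, summing to 14
Step 3: Original sum: 56
Step 4: Remaining sum = 56 - 14 = 42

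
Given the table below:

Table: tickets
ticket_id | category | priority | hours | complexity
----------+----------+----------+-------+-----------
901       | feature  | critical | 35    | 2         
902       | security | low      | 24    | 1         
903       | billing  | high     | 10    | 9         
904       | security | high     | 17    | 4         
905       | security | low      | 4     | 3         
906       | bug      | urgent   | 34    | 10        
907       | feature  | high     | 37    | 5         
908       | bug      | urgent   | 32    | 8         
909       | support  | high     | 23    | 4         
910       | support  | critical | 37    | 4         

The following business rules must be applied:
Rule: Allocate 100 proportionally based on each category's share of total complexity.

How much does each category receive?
billing: 18.0, bug: 36.0, feature: 14.0, security: 16.0, support: 16.0

Step 1: Calculate total complexity = 50
Step 2: Calculate each category's proportion:
  billing: 9/50 = 18.00% → 18.0
  bug: 18/50 = 36.00% → 36.0
  feature: 7/50 = 14.00% → 14.0
  security: 8/50 = 16.00% → 16.0
  support: 8/50 = 16.00% → 16.0
Step 3: Verify: sum of allocations ≈ 100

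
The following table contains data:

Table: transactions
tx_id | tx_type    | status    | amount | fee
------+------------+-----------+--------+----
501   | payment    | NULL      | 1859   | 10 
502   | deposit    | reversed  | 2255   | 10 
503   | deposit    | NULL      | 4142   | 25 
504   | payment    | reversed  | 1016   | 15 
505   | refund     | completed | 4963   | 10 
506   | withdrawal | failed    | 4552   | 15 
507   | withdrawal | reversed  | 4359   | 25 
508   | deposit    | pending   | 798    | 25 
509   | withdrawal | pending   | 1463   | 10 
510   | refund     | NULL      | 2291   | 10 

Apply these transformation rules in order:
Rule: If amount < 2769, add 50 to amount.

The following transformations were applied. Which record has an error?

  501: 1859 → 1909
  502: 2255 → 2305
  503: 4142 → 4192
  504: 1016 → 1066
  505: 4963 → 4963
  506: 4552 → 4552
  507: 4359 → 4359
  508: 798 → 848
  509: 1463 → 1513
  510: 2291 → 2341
Record 503 has an error. The correct transformed value should be 4142, not 4192.

Step 1: Check each record against the rule
Step 2: Record 503 has amount = 4142
Step 3: Since 4142 >= 2769, the bonus should not have been applied
Step 4: Correct value = 4142, but claimed value = 4192
Conclusion: Record 503 has the error.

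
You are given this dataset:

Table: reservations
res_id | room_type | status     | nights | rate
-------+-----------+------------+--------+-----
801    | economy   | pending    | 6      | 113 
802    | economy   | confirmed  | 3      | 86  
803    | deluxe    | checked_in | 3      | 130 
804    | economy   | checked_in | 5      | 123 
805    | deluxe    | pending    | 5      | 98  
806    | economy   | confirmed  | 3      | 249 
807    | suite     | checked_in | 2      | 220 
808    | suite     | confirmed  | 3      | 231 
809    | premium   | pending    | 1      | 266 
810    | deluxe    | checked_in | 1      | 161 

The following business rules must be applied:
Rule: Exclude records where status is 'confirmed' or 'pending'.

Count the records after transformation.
4

Step 1: Count records to exclude
  - 3 (confirmed) + 3 (pending) = 6 records
Step 2: Total records: 10
Step 3: Remaining = 10 - 6 = 4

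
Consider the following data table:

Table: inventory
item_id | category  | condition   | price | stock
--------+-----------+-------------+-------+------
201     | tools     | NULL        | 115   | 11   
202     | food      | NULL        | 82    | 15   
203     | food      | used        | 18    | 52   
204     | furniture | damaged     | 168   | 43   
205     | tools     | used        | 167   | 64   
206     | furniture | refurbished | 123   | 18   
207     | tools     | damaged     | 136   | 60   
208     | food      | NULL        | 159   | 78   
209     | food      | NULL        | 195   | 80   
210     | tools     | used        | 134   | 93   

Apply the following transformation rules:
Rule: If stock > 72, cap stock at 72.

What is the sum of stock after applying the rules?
479

Step 1: 3 records have stock > 72
Step 2: These records originally summed to 251
Step 3: After capping: 3 × 72 = 216
Step 4: Unaffected records sum: 263
Step 5: Final sum = 216 + 263 = 479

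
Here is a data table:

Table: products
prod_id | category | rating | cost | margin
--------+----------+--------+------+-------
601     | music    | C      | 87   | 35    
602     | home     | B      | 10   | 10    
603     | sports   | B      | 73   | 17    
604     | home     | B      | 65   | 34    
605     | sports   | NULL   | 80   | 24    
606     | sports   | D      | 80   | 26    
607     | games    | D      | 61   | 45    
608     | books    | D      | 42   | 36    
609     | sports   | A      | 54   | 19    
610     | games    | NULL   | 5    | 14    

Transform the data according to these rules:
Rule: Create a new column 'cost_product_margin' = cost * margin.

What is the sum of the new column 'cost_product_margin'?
15949

Step 1: For each record, compute cost * margin
Example calculations:
  87 * 35 = 3045
  10 * 10 = 100
  73 * 17 = 1241
  ...
Step 2: Sum all derived values
Step 3: Total = 15949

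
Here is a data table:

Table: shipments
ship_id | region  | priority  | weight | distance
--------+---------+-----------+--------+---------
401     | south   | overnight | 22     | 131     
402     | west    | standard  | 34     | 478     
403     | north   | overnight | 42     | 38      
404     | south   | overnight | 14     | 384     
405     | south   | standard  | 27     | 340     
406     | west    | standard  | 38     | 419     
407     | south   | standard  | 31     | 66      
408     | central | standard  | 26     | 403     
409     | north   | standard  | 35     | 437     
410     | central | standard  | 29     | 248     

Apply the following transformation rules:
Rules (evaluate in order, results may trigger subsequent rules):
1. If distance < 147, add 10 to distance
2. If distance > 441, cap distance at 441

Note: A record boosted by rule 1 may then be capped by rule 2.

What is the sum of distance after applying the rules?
2937

Step 1: Apply rule 1 to records with distance < 147
  - 3 records get bonus of 10
  - Of these, 0 records then exceed 441 and get capped
Step 2: Apply rule 2 to records with distance > 441
  - 1 records (original) are capped
Step 3: Calculate final sum = 2937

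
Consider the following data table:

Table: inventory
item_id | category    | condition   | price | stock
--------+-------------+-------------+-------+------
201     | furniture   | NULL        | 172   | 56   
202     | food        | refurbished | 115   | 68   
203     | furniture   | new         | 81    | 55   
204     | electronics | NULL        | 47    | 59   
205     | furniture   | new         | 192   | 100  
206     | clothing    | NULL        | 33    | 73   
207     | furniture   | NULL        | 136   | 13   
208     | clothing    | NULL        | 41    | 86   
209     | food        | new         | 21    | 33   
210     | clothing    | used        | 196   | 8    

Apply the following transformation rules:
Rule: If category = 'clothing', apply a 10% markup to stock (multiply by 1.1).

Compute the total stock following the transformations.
567.7

Step 1: Records with category = 'clothing' have total stock = 167
Step 2: Apply multiplier: 167 × 1.1 = 183.7
Step 3: Other records total: 384
Step 4: Final sum = 183.7 + 384 = 567.7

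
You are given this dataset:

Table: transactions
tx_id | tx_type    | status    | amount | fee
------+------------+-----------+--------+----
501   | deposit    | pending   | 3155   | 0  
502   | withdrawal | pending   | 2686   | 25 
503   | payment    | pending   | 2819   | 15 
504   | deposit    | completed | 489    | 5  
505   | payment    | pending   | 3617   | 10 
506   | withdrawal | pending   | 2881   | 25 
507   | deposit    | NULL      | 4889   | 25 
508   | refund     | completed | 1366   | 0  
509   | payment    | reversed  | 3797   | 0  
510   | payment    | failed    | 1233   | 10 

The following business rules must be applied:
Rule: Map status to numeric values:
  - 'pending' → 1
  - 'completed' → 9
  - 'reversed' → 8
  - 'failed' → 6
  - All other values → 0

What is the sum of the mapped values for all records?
37

Step 1: Apply mapping to each record
Step 2: Count by status:
  'pending': 5 records × 1 = 5
  'completed': 2 records × 9 = 18
  'reversed': 1 records × 8 = 8
  'failed': 1 records × 6 = 6
Step 3: Sum all mapped values = 37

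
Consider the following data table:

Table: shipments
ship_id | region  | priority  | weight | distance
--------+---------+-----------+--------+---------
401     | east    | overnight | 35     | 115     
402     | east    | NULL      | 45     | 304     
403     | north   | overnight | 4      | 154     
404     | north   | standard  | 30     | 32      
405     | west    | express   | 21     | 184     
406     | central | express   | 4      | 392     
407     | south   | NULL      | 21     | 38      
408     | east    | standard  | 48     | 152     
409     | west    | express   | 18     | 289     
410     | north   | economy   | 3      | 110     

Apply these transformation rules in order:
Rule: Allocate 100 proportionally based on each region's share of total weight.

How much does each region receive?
central: 1.75, east: 55.9, north: 16.16, south: 9.17, west: 17.03

Step 1: Calculate total weight = 229
Step 2: Calculate each region's proportion:
  central: 4/229 = 1.75% → 1.75
  east: 128/229 = 55.90% → 55.9
  north: 37/229 = 16.16% → 16.16
  south: 21/229 = 9.17% → 9.17
  west: 39/229 = 17.03% → 17.03
Step 3: Verify: sum of allocations ≈ 100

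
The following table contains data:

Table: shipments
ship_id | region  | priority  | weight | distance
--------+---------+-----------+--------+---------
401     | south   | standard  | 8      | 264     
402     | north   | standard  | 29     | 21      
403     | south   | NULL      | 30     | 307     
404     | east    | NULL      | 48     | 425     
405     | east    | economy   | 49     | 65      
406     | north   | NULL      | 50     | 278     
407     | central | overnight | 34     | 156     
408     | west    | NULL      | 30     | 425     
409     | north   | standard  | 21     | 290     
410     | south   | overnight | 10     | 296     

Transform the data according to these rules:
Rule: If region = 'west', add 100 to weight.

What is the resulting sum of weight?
409

Step 1: Count records where region = 'west': 1
Step 2: Total bonus added: 1 × 100 = 100
Step 3: Original sum of weight: 309
Step 4: Final sum = 309 + 100 = 409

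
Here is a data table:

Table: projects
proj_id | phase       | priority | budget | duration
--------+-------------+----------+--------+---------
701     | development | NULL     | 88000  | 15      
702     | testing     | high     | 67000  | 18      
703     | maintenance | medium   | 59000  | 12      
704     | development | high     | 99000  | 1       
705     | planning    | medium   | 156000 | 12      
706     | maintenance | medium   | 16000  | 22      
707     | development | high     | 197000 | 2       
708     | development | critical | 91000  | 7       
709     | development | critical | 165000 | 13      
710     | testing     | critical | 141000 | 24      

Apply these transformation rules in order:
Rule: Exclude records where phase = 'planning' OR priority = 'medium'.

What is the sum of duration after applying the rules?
80

Step 1: Find records where phase = 'planning' OR priority = 'medium'
Step 2: 3 records match, summing to 46
Step 3: Original sum: 126
Step 4: Remaining sum = 126 - 46 = 80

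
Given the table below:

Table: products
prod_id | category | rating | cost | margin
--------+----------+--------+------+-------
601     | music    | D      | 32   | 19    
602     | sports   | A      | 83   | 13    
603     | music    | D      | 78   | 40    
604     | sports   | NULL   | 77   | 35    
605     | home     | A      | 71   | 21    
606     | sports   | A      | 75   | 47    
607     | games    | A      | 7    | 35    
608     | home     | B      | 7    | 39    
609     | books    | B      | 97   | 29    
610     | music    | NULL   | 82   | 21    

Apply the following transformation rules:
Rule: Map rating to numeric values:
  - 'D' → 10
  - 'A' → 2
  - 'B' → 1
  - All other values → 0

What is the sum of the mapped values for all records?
30

Step 1: Apply mapping to each record
Step 2: Count by status:
  'D': 2 records × 10 = 20
  'A': 4 records × 2 = 8
  'B': 2 records × 1 = 2
Step 3: Sum all mapped values = 30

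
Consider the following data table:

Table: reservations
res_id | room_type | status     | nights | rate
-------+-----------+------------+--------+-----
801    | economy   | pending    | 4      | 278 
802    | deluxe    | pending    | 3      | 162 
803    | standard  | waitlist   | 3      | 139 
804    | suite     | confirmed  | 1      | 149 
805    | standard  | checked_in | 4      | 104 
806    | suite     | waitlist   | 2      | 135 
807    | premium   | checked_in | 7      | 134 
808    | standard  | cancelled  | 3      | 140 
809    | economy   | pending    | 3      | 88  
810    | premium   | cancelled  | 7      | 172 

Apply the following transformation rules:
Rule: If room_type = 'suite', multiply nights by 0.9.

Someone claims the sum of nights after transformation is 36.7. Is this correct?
Yes, the result is correct.

Step 1: Calculate the correct sum after transformation
Step 2: Apply multiplier 0.9 to records where room_type = 'suite'
Step 3: Correct result = 36.7
Step 4: Claimed result = 36.7
Step 5: 36.7 = 36.7 ✓
Conclusion: The claimed result is correct.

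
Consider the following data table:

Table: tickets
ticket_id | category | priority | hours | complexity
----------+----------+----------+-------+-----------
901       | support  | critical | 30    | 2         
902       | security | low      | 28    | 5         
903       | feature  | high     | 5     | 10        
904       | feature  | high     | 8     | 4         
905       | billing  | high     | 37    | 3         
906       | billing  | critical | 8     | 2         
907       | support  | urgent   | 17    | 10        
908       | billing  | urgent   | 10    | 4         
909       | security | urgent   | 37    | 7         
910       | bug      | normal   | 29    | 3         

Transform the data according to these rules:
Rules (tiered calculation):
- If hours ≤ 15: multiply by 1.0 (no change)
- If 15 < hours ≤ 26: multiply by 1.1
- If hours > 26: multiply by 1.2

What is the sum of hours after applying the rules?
242.9

Step 1: Tier 1 (hours ≤ 15): 4 records, sum = 31 × 1.0 = 31.0
Step 2: Tier 2 (15 < hours ≤ 26): 1 records, sum = 17 × 1.1 = 18.7
Step 3: Tier 3 (hours > 26): 5 records, sum = 161 × 1.2 = 193.2
Step 4: Final sum = 31.0 + 18.7 + 193.2 = 242.9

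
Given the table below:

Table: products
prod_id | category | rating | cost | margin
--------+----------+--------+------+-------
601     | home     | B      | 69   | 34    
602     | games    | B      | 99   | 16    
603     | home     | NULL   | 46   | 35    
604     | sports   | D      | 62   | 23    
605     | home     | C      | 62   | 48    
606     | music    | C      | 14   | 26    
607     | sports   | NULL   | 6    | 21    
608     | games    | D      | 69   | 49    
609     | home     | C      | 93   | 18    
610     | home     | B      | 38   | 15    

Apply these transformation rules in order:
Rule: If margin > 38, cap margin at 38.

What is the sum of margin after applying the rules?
264

Step 1: 2 records have margin > 38
Step 2: These records originally summed to 97
Step 3: After capping: 2 × 38 = 76
Step 4: Unaffected records sum: 188
Step 5: Final sum = 76 + 188 = 264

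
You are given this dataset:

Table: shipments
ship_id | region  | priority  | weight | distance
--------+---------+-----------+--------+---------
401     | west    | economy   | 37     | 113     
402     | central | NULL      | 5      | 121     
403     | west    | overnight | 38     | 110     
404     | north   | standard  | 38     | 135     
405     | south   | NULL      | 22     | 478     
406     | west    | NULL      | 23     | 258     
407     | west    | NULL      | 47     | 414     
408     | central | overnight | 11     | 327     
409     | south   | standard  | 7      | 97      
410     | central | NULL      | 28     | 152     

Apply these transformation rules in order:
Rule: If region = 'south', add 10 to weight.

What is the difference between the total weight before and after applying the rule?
20

Step 1: Original sum of weight = 256
Step 2: 2 records have region = 'south'
Step 3: Each affected record changes by 10
Step 4: Total change = 2 × 10 = 20
Step 5: New sum = 256 + 20 = 276
Step 6: Difference = |276 - 256| = 20
        (Sum increased by 20)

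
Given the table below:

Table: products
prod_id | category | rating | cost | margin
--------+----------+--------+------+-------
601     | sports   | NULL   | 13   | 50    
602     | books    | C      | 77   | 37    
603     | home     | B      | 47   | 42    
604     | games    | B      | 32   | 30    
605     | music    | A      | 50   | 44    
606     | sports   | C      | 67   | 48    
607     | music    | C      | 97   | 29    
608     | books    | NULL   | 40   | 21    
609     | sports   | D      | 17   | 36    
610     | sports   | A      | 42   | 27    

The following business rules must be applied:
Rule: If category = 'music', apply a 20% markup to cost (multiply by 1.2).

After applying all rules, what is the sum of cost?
511.4

Step 1: Records with category = 'music' have total cost = 147
Step 2: Apply multiplier: 147 × 1.2 = 176.4
Step 3: Other records total: 335
Step 4: Final sum = 176.4 + 335 = 511.4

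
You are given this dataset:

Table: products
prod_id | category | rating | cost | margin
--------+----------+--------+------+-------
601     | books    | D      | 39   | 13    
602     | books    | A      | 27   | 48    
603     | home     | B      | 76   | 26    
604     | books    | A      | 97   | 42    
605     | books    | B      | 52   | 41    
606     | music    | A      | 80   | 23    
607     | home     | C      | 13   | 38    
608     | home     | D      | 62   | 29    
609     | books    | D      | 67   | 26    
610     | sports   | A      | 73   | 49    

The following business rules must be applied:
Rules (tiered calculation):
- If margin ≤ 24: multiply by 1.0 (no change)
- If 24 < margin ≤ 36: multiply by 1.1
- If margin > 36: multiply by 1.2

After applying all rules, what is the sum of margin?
386.7

Step 1: Tier 1 (margin ≤ 24): 2 records, sum = 36 × 1.0 = 36.0
Step 2: Tier 2 (24 < margin ≤ 36): 3 records, sum = 81 × 1.1 = 89.1
Step 3: Tier 3 (margin > 36): 5 records, sum = 218 × 1.2 = 261.6
Step 4: Final sum = 36.0 + 89.1 + 261.6 = 386.7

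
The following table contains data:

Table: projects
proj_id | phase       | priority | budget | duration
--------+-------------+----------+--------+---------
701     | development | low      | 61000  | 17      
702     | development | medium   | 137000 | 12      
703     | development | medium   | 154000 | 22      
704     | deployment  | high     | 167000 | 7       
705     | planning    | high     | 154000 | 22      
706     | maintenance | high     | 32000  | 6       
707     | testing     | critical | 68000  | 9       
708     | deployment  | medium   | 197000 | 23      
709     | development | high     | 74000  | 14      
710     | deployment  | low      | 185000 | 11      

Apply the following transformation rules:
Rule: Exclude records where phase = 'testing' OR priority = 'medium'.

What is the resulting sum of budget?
673000

Step 1: Find records where phase = 'testing' OR priority = 'medium'
Step 2: 4 records match, summing to 556000
Step 3: Original sum: 1229000
Step 4: Remaining sum = 1229000 - 556000 = 673000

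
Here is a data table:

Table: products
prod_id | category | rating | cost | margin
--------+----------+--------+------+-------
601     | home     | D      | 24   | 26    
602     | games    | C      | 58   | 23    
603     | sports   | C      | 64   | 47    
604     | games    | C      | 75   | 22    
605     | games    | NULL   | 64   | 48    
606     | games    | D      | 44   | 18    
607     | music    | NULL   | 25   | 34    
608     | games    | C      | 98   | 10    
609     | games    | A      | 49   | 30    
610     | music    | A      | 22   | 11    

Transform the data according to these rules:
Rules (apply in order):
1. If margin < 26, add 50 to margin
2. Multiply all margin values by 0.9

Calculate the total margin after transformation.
467.1

Step 1: Apply Rule 1 - Add 50 to records with margin < 26
  - 5 records affected: 84 + (5 × 50) = 334
  - Unaffected records: 185
  - Sum after Rule 1: 519
Step 2: Apply Rule 2 - Multiply all by 0.9
  - 519 × 0.9 = 467.1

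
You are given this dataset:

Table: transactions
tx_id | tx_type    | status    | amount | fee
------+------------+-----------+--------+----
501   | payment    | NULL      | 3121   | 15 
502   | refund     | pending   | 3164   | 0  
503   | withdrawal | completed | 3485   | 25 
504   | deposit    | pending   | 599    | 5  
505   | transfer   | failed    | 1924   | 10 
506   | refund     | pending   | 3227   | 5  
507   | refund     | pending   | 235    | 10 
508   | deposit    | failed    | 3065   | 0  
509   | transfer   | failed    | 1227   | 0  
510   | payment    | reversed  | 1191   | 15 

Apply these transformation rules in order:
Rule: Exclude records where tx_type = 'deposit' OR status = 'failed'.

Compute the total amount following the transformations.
14423

Step 1: Find records where tx_type = 'deposit' OR status = 'failed'
Step 2: 4 records match, summing to 6815
Step 3: Original sum: 21238
Step 4: Remaining sum = 21238 - 6815 = 14423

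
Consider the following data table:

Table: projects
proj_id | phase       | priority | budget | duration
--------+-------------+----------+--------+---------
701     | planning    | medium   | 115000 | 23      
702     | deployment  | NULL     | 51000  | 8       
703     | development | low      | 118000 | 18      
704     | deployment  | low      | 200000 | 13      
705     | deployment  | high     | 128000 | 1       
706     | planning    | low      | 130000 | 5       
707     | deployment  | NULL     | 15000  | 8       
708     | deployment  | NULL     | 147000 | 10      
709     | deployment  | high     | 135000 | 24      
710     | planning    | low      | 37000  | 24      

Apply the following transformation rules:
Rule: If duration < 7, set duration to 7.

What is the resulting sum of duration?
142

Step 1: 2 records have duration < 7
Step 2: These records originally summed to 6
Step 3: After setting to minimum: 2 × 7 = 14
Step 4: Unaffected records sum: 128
Step 5: Final sum = 14 + 128 = 142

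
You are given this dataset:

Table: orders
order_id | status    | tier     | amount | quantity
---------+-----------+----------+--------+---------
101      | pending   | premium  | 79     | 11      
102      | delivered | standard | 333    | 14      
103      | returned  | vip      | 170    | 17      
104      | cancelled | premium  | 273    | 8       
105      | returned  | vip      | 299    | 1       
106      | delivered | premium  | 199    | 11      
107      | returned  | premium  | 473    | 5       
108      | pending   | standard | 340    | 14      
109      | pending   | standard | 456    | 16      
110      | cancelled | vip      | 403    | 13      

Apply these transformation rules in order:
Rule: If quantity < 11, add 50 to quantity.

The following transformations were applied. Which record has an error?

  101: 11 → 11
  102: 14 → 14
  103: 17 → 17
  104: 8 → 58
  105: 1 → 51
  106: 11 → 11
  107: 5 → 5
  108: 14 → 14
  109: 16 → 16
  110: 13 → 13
Record 107 has an error. The correct transformed value should be 55, not 5.

Step 1: Check each record against the rule
Step 2: Record 107 has quantity = 5
Step 3: Since 5 < 11, the bonus should have been applied
Step 4: Correct value = 55, but claimed value = 5
Conclusion: Record 107 has the error.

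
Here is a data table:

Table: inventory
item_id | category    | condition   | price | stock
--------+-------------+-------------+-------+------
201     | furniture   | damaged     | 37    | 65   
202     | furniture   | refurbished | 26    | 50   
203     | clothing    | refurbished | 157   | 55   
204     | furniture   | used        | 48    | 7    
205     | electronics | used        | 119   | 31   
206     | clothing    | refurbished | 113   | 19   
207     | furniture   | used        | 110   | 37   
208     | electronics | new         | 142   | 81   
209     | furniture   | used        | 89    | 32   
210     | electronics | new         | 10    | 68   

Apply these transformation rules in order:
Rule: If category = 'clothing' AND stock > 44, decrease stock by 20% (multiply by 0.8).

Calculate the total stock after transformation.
434.0

Step 1: Find records where category = 'clothing' AND stock > 44
Step 2: 1 records match, summing to 55
Step 3: After multiplier: 55 × 0.8 = 44.0
Step 4: Unaffected records sum: 390
Step 5: Final sum = 44.0 + 390 = 434.0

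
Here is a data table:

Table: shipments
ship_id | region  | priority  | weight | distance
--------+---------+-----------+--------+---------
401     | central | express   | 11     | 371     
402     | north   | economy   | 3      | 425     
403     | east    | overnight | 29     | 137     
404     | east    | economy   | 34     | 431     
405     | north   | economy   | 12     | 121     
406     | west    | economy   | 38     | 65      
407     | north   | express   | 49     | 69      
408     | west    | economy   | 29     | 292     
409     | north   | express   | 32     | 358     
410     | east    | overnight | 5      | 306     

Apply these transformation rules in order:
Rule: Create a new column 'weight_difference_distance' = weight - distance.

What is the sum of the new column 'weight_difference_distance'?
-2333

Step 1: For each record, compute weight - distance
Example calculations:
  11 - 371 = -360
  3 - 425 = -422
  29 - 137 = -108
  ...
Step 2: Sum all derived values
Step 3: Total = -2333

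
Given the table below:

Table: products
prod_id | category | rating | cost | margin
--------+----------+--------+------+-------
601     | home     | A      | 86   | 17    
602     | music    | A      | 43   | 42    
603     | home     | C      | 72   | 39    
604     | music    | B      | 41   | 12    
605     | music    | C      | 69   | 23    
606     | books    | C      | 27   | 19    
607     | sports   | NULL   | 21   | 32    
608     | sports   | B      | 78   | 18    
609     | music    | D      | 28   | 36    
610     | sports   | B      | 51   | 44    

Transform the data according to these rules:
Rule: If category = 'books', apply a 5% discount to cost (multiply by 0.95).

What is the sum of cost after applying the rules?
514.65

Step 1: Records with category = 'books' have total cost = 27
Step 2: Apply multiplier: 27 × 0.95 = 25.65
Step 3: Other records total: 489
Step 4: Final sum = 25.65 + 489 = 514.65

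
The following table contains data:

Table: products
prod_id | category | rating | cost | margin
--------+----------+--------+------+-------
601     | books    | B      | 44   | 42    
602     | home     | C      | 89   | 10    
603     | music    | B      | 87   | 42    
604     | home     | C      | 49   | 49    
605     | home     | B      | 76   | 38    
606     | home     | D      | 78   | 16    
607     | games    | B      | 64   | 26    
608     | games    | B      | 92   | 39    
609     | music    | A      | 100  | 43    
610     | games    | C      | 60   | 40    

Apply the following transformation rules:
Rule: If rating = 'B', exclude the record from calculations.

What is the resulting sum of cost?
376

Step 1: Identify records where rating = 'B'
Step 2: The excluded records sum to 363
Step 3: Original total cost = 739
Step 4: Remaining total = 739 - 363 = 376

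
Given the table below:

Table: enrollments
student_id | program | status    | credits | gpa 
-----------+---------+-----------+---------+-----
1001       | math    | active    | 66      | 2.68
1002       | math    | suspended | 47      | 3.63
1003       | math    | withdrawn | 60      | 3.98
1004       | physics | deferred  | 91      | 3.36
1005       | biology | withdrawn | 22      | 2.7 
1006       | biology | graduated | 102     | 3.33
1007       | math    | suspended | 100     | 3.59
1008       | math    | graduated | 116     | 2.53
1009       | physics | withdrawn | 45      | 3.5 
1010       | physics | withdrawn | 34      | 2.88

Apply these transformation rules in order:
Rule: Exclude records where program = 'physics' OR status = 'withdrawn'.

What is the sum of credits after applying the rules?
431

Step 1: Find records where program = 'physics' OR status = 'withdrawn'
Step 2: 5 records match, summing to 252
Step 3: Original sum: 683
Step 4: Remaining sum = 683 - 252 = 431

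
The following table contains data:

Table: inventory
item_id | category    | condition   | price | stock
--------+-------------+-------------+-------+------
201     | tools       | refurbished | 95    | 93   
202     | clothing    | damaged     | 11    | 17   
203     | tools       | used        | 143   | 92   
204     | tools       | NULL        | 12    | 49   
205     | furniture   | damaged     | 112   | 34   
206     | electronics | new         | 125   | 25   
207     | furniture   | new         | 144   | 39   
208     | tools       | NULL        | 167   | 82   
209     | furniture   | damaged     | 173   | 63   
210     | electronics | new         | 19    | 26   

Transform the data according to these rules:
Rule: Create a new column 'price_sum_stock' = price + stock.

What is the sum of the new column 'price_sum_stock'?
1521

Step 1: For each record, compute price + stock
Example calculations:
  95 + 93 = 188
  11 + 17 = 28
  143 + 92 = 235
  ...
Step 2: Sum all derived values
Step 3: Total = 1521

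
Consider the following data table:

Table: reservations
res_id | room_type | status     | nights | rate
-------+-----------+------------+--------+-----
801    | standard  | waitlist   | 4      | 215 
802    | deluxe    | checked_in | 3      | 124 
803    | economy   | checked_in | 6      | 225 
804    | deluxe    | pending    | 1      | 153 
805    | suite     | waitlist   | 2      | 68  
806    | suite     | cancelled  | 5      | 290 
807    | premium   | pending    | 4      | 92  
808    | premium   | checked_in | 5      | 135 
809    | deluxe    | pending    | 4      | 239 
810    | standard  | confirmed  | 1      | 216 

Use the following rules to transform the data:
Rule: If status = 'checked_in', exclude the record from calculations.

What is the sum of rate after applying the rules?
1273

Step 1: Identify records where status = 'checked_in'
Step 2: The excluded records sum to 484
Step 3: Original total rate = 1757
Step 4: Remaining total = 1757 - 484 = 1273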